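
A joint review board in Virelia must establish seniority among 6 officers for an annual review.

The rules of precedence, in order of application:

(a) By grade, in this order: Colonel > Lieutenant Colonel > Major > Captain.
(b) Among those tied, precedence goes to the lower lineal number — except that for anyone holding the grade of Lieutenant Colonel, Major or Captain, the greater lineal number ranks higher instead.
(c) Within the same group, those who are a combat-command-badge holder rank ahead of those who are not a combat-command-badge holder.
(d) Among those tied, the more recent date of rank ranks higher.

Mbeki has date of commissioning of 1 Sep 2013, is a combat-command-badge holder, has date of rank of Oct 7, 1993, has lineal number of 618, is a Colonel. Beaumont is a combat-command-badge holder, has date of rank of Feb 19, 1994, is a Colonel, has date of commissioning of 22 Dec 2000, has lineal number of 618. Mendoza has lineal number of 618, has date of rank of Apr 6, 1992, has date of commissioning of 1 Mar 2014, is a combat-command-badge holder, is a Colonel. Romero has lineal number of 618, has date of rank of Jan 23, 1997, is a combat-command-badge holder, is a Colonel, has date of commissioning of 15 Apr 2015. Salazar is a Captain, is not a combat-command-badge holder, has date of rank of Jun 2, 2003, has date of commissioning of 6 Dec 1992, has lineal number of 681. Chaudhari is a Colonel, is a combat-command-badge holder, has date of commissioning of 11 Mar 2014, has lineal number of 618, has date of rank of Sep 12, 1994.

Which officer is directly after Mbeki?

By grade: Romero, Chaudhari, Beaumont, Mbeki and Mendoza (Colonel); then Salazar (Captain).
Romero, Chaudhari, Beaumont, Mbeki and Mendoza all have lineal number 618, so the next rule applies.
Romero, Chaudhari, Beaumont, Mbeki and Mendoza are each a combat-command-badge holder, so the next rule applies.
Among Romero, Chaudhari, Beaumont, Mbeki and Mendoza, by date of rank (later first): Romero (Jan 23, 1997) before Chaudhari (Sep 12, 1994) before Beaumont (Feb 19, 1994) before Mbeki (Oct 7, 1993) before Mendoza (Apr 6, 1992).
Order: Romero, Chaudhari, Beaumont, Mbeki, Mendoza, Salazar.

Mendoza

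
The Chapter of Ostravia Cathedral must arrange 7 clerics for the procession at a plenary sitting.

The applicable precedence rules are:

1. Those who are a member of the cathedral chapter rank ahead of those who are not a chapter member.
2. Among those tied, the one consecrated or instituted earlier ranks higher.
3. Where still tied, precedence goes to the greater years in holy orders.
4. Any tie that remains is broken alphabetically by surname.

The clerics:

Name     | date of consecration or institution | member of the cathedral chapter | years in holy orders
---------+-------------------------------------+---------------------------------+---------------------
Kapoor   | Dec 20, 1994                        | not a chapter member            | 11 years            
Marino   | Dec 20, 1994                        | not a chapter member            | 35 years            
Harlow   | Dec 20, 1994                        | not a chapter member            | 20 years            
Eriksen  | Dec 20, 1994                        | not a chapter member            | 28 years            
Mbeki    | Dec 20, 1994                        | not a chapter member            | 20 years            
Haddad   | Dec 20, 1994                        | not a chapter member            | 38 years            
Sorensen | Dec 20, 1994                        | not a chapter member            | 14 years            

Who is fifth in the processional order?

Mbeki

By the first rule: Haddad, Marino, Eriksen, Harlow, Mbeki, Sorensen and Kapoor (each not a chapter member).
Haddad, Marino, Eriksen, Harlow, Mbeki, Sorensen and Kapoor all have date of consecration or institution Dec 20, 1994, so the next rule applies.
Among Haddad, Marino, Eriksen, Harlow, Mbeki, Sorensen and Kapoor, by years in holy orders (higher first): Haddad (38 years) before Marino (35 years) before Eriksen (28 years) before Harlow and Mbeki (20 years) before Sorensen (14 years) before Kapoor (11 years).
Among Harlow and Mbeki, alphabetically by surname: Harlow before Mbeki.
Order: Haddad, Marino, Eriksen, Harlow, Mbeki, Sorensen, Kapoor.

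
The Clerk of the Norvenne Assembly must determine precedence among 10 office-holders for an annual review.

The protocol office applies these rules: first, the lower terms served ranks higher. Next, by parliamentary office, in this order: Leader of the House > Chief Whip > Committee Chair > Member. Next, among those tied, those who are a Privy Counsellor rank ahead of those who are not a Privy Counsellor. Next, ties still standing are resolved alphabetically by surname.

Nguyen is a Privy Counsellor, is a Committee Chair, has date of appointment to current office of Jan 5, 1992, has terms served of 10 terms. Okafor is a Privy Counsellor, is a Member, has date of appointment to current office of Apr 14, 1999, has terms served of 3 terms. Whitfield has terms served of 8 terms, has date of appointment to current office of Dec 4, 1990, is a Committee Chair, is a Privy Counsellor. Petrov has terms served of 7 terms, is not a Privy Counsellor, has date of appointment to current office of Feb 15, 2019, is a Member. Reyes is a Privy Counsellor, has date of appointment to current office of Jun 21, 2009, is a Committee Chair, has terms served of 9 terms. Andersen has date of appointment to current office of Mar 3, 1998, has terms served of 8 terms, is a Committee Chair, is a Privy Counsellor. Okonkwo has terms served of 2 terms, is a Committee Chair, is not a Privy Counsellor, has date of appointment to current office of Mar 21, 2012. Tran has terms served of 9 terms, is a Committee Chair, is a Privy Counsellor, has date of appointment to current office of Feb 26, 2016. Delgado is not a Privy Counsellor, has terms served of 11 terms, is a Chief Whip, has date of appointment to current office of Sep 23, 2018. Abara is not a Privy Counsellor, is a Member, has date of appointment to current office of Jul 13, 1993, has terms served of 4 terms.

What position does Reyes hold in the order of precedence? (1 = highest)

By terms served (lower first): Okonkwo (2 terms); then Okafor (3 terms); then Abara (4 terms); then Petrov (7 terms); then Andersen and Whitfield (both 8 terms); then Reyes and Tran (both 9 terms); then Nguyen (10 terms); then Delgado (11 terms).
Andersen and Whitfield are each Committee Chair, so the next rule applies.
Andersen and Whitfield are each a Privy Counsellor, so the next rule applies.
Among Andersen and Whitfield, alphabetically by surname: Andersen before Whitfield.
Reyes and Tran are each Committee Chair, so the next rule applies.
Reyes and Tran are each a Privy Counsellor, so the next rule applies.
Among Reyes and Tran, alphabetically by surname: Reyes before Tran.
Order: Okonkwo, Okafor, Abara, Petrov, Andersen, Whitfield, Reyes, Tran, Nguyen, Delgado. So position 7.

7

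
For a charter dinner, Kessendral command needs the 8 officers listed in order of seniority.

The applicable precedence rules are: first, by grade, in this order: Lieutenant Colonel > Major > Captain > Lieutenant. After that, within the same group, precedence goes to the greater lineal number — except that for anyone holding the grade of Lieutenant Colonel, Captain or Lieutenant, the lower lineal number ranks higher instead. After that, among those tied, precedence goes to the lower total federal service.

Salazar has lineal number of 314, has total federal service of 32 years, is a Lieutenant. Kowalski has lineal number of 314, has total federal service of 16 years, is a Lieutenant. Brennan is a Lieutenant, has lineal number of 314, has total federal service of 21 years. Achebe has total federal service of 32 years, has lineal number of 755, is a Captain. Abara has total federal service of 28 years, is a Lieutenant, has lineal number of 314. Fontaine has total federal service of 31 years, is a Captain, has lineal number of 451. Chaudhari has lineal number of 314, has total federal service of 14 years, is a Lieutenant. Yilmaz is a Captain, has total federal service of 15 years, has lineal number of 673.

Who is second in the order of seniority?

By grade: Fontaine, Yilmaz and Achebe (Captain); then Chaudhari, Kowalski, Brennan, Abara and Salazar (Lieutenant).
Among Fontaine, Yilmaz and Achebe, by lineal number (lower first) (reversed rule for this group): Fontaine (451) before Yilmaz (673) before Achebe (755).
Chaudhari, Kowalski, Brennan, Abara and Salazar all have lineal number 314, so the next rule applies.
Among Chaudhari, Kowalski, Brennan, Abara and Salazar, by total federal service (lower first): Chaudhari (14 years) before Kowalski (16 years) before Brennan (21 years) before Abara (28 years) before Salazar (32 years).
Order: Fontaine, Yilmaz, Achebe, Chaudhari, Kowalski, Brennan, Abara, Salazar.

Yilmaz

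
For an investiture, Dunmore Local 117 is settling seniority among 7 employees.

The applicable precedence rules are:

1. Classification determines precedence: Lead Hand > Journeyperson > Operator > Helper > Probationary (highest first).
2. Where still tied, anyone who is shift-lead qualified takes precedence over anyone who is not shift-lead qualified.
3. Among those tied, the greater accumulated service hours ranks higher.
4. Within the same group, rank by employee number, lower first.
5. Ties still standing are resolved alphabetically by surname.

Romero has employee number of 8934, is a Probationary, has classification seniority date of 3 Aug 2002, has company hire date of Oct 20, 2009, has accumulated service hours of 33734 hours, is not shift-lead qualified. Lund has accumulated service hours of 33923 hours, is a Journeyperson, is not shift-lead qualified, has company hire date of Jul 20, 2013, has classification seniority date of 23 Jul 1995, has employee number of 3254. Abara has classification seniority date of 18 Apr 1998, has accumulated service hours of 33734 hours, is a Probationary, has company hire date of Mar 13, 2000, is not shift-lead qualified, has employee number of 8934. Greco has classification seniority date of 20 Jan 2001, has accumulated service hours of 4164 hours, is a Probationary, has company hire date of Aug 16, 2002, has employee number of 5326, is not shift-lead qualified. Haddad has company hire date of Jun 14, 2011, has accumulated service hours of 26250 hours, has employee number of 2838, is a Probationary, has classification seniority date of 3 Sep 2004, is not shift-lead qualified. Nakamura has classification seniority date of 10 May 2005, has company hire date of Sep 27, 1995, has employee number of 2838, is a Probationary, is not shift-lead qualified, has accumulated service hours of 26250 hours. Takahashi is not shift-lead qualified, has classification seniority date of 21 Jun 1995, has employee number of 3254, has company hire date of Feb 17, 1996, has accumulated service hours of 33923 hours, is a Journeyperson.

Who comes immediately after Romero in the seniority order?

Haddad

By classification: Lund and Takahashi (Journeyperson); then Abara, Romero, Haddad, Nakamura and Greco (Probationary).
Lund and Takahashi are each not shift-lead qualified, so the next rule applies.
Lund and Takahashi both have accumulated service hours 33923 hours, so the next rule applies.
Lund and Takahashi both have employee number 3254, so the next rule applies.
Among Lund and Takahashi, alphabetically by surname: Lund before Takahashi.
Abara, Romero, Haddad, Nakamura and Greco are each not shift-lead qualified, so the next rule applies.
Among Abara, Romero, Haddad, Nakamura and Greco, by accumulated service hours (higher first): Abara and Romero (33734 hours) before Haddad and Nakamura (26250 hours) before Greco (4164 hours).
Abara and Romero both have employee number 8934, so the next rule applies.
Among Abara and Romero, alphabetically by surname: Abara before Romero.
Haddad and Nakamura both have employee number 2838, so the next rule applies.
Among Haddad and Nakamura, alphabetically by surname: Haddad before Nakamura.
Order: Lund, Takahashi, Abara, Romero, Haddad, Nakamura, Greco.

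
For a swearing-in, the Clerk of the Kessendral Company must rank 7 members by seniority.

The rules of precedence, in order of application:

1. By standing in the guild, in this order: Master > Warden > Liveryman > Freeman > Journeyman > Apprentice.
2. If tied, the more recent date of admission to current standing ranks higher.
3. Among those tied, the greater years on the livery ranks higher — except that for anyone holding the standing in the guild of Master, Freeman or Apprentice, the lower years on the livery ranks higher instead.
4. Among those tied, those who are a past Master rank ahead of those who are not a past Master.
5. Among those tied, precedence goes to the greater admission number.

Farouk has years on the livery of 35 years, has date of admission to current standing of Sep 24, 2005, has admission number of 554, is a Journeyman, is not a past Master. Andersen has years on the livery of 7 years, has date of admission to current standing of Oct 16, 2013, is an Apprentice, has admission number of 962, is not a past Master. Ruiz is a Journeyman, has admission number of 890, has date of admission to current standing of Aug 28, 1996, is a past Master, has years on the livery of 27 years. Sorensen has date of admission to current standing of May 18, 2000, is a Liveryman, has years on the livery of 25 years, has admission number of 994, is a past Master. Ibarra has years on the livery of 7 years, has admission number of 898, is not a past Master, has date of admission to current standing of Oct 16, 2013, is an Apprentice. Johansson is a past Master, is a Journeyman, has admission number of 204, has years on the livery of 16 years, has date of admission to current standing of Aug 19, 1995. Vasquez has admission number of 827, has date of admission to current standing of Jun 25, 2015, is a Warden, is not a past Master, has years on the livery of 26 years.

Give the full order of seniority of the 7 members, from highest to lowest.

Vasquez, Sorensen, Farouk, Ruiz, Johansson, Andersen, Ibarra

By standing in the guild: Vasquez (Warden); then Sorensen (Liveryman); then Farouk, Ruiz and Johansson (Journeyman); then Andersen and Ibarra (Apprentice).
Among Farouk, Ruiz and Johansson, by date of admission to current standing (later first): Farouk (Sep 24, 2005) before Ruiz (Aug 28, 1996) before Johansson (Aug 19, 1995).
Andersen and Ibarra both have date of admission to current standing Oct 16, 2013, so the next rule applies.
Andersen and Ibarra both have years on the livery 7 years, so the next rule applies.
Andersen and Ibarra are each not a past Master, so the next rule applies.
Among Andersen and Ibarra, by admission number (higher first): Andersen (962) before Ibarra (898).
Full order: Vasquez, Sorensen, Farouk, Ruiz, Johansson, Andersen, Ibarra.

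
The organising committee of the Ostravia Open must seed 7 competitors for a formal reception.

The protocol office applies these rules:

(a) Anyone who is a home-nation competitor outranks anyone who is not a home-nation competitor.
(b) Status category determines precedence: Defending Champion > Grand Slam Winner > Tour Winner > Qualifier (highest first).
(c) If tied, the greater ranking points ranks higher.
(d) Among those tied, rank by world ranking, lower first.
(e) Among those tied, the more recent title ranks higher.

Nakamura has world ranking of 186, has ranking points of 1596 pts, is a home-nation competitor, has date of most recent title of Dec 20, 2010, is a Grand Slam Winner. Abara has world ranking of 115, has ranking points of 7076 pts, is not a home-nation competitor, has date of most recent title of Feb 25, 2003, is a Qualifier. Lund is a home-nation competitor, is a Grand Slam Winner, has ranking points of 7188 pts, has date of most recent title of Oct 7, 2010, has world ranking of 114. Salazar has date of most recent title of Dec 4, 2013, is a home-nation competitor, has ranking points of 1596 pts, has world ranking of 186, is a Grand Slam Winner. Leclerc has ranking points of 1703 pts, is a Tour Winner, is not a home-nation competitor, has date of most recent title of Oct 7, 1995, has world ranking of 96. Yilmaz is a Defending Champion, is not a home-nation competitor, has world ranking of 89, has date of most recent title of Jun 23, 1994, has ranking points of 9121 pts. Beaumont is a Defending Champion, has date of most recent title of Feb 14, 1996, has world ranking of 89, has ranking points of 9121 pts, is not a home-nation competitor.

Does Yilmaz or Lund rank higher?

By the first rule: Lund, Salazar and Nakamura (each a home-nation competitor); then Beaumont, Yilmaz, Leclerc and Abara (each not a home-nation competitor).
Lund, Salazar and Nakamura are each Grand Slam Winner, so the next rule applies.
Among Lund, Salazar and Nakamura, by ranking points (higher first): Lund (7188 pts) before Salazar and Nakamura (1596 pts).
Salazar and Nakamura both have world ranking 186, so the next rule applies.
Among Salazar and Nakamura, by date of most recent title (later first): Salazar (Dec 4, 2013) before Nakamura (Dec 20, 2010).
Among Beaumont, Yilmaz, Leclerc and Abara, by status category: Beaumont and Yilmaz (Defending Champion) before Leclerc (Tour Winner) before Abara (Qualifier).
Beaumont and Yilmaz both have ranking points 9121 pts, so the next rule applies.
Beaumont and Yilmaz both have world ranking 89, so the next rule applies.
Among Beaumont and Yilmaz, by date of most recent title (later first): Beaumont (Feb 14, 1996) before Yilmaz (Jun 23, 1994).
So Lund takes precedence.

Lund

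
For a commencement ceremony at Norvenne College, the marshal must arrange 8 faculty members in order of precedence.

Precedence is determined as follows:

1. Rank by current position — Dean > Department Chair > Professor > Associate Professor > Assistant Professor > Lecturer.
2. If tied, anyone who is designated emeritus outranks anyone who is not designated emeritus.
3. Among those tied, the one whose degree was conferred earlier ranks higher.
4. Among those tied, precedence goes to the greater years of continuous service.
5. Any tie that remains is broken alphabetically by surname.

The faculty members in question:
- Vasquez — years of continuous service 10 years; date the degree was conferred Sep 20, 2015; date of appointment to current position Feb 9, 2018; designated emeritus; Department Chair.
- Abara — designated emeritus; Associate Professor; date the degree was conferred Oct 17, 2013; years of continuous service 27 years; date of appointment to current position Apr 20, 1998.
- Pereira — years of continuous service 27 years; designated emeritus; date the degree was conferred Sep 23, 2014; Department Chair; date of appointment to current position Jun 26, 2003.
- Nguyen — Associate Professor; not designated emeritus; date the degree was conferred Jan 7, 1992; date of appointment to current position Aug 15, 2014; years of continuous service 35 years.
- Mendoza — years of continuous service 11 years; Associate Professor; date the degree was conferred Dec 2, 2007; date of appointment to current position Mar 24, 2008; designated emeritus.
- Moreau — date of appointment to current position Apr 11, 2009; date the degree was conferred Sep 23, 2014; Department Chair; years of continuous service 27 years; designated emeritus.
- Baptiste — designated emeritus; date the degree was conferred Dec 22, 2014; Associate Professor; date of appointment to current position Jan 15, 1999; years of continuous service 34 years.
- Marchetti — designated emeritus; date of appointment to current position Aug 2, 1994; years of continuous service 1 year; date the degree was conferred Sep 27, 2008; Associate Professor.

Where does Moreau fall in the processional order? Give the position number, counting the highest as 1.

By current position: Moreau, Pereira and Vasquez (Department Chair); then Mendoza, Marchetti, Abara, Baptiste and Nguyen (Associate Professor).
Moreau, Pereira and Vasquez are each designated emeritus, so the next rule applies.
Among Moreau, Pereira and Vasquez, by date the degree was conferred (earlier first): Moreau and Pereira (Sep 23, 2014) before Vasquez (Sep 20, 2015).
Moreau and Pereira both have years of continuous service 27 years, so the next rule applies.
Among Moreau and Pereira, alphabetically by surname: Moreau before Pereira.
Among Mendoza, Marchetti, Abara, Baptiste and Nguyen, designated emeritus before not designated emeritus: Mendoza, Marchetti, Abara and Baptiste (designated emeritus) before Nguyen (not designated emeritus).
Among Mendoza, Marchetti, Abara and Baptiste, by date the degree was conferred (earlier first): Mendoza (Dec 2, 2007) before Marchetti (Sep 27, 2008) before Abara (Oct 17, 2013) before Baptiste (Dec 22, 2014).
Order: Moreau, Pereira, Vasquez, Mendoza, Marchetti, Abara, Baptiste, Nguyen. So position 1.

1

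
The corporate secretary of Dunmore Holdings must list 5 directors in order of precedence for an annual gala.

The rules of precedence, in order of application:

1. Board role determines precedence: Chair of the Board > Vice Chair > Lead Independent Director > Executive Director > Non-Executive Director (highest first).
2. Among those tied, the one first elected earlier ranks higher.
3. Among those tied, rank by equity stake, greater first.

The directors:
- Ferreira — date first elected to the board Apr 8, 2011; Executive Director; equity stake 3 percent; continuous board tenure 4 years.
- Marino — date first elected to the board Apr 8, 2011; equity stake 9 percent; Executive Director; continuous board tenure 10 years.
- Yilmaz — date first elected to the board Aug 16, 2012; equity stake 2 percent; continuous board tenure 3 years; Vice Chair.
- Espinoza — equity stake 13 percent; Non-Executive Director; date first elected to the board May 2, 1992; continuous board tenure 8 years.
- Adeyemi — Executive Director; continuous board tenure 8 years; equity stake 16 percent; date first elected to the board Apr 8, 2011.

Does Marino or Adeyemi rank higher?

Adeyemi

By board role: Yilmaz (Vice Chair); then Adeyemi, Marino and Ferreira (Executive Director); then Espinoza (Non-Executive Director).
Adeyemi, Marino and Ferreira all have date first elected to the board Apr 8, 2011, so the next rule applies.
Among Adeyemi, Marino and Ferreira, by equity stake (higher first): Adeyemi (16 percent) before Marino (9 percent) before Ferreira (3 percent).
So Adeyemi takes precedence.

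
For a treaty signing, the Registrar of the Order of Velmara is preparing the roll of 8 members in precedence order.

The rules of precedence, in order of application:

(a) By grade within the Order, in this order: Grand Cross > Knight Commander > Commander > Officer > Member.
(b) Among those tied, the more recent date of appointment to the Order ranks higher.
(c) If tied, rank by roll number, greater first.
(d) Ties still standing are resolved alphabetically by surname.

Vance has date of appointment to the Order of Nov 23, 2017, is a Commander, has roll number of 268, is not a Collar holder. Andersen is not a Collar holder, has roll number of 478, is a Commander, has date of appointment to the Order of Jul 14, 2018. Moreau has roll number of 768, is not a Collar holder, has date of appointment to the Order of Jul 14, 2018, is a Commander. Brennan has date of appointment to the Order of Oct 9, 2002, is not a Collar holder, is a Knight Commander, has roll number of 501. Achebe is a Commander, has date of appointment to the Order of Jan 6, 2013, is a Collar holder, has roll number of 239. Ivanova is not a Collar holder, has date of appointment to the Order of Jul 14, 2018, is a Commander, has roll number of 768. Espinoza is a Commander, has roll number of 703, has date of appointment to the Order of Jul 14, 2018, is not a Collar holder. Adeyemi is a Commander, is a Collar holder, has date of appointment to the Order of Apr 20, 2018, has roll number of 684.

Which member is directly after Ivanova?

Moreau

By grade within the Order: Brennan (Knight Commander); then Ivanova, Moreau, Espinoza, Andersen, Adeyemi, Vance and Achebe (Commander).
Among Ivanova, Moreau, Espinoza, Andersen, Adeyemi, Vance and Achebe, by date of appointment to the Order (later first): Ivanova, Moreau, Espinoza and Andersen (Jul 14, 2018) before Adeyemi (Apr 20, 2018) before Vance (Nov 23, 2017) before Achebe (Jan 6, 2013).
Among Ivanova, Moreau, Espinoza and Andersen, by roll number (higher first): Ivanova and Moreau (768) before Espinoza (703) before Andersen (478).
Among Ivanova and Moreau, alphabetically by surname: Ivanova before Moreau.
Order: Brennan, Ivanova, Moreau, Espinoza, Andersen, Adeyemi, Vance, Achebe.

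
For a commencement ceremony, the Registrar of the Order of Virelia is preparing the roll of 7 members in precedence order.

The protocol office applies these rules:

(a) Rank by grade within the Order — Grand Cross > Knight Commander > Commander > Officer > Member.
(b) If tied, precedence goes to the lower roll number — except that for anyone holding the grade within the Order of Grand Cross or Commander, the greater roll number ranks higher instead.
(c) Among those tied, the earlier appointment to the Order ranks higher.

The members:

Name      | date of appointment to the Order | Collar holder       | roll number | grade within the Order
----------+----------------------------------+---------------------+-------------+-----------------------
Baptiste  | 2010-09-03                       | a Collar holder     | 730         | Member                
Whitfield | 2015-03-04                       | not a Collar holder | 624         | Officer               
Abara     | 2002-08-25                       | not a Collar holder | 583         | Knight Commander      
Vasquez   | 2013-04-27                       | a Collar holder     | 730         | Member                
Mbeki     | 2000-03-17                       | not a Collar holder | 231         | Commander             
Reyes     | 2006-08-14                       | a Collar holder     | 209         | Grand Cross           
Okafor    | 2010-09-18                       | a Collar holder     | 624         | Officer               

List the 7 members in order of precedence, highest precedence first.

By grade within the Order: Reyes (Grand Cross); then Abara (Knight Commander); then Mbeki (Commander); then Okafor and Whitfield (Officer); then Baptiste and Vasquez (Member).
Okafor and Whitfield both have roll number 624, so the next rule applies.
Among Okafor and Whitfield, by date of appointment to the Order (earlier first): Okafor (2010-09-18) before Whitfield (2015-03-04).
Baptiste and Vasquez both have roll number 730, so the next rule applies.
Among Baptiste and Vasquez, by date of appointment to the Order (earlier first): Baptiste (2010-09-03) before Vasquez (2013-04-27).
Full order: Reyes, Abara, Mbeki, Okafor, Whitfield, Baptiste, Vasquez.

Reyes, Abara, Mbeki, Okafor, Whitfield, Baptiste, Vasquez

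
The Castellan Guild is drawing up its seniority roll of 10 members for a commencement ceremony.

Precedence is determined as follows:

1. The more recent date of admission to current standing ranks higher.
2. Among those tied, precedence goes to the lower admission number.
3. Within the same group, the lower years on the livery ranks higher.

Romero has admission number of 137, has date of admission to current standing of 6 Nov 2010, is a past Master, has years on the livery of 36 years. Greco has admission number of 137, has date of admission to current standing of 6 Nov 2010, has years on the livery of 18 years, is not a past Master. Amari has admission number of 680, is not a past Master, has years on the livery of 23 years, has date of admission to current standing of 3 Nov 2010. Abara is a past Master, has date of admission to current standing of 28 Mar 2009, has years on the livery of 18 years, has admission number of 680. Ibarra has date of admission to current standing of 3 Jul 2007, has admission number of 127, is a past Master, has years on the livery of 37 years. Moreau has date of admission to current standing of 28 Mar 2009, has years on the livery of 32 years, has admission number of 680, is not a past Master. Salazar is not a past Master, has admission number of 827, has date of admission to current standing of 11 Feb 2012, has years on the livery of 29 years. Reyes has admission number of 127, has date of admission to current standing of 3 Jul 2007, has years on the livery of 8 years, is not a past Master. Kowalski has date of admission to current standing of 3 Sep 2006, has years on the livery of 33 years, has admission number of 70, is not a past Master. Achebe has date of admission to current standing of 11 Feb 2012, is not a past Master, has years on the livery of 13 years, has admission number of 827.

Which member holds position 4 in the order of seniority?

Romero

By date of admission to current standing (later first): Achebe and Salazar (both 11 Feb 2012); then Greco and Romero (both 6 Nov 2010); then Amari (3 Nov 2010); then Abara and Moreau (both 28 Mar 2009); then Reyes and Ibarra (both 3 Jul 2007); then Kowalski (3 Sep 2006).
Achebe and Salazar both have admission number 827, so the next rule applies.
Among Achebe and Salazar, by years on the livery (lower first): Achebe (13 years) before Salazar (29 years).
Greco and Romero both have admission number 137, so the next rule applies.
Among Greco and Romero, by years on the livery (lower first): Greco (18 years) before Romero (36 years).
Abara and Moreau both have admission number 680, so the next rule applies.
Among Abara and Moreau, by years on the livery (lower first): Abara (18 years) before Moreau (32 years).
Reyes and Ibarra both have admission number 127, so the next rule applies.
Among Reyes and Ibarra, by years on the livery (lower first): Reyes (8 years) before Ibarra (37 years).
Order: Achebe, Salazar, Greco, Romero, Amari, Abara, Moreau, Reyes, Ibarra, Kowalski.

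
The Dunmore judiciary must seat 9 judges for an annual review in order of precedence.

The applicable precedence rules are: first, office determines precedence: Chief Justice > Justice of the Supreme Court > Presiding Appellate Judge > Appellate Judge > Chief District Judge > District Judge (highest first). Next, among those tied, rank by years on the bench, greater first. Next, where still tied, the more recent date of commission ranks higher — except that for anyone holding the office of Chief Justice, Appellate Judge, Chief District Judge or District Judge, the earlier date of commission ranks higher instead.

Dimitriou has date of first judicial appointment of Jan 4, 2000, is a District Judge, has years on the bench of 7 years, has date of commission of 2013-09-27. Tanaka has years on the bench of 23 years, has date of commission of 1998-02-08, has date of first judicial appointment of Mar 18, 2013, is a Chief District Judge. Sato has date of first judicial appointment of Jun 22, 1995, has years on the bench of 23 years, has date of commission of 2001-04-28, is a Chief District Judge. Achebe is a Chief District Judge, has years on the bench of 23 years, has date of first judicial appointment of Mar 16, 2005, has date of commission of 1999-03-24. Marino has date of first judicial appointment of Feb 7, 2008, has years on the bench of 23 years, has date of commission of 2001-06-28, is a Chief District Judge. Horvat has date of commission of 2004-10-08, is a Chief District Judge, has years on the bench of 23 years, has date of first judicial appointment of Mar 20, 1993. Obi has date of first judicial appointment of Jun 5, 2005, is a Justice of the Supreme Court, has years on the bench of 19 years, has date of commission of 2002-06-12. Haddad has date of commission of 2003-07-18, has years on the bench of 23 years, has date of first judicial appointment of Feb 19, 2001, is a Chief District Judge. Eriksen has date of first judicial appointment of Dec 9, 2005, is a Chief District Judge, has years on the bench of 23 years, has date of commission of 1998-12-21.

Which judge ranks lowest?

By office: Obi (Justice of the Supreme Court); then Tanaka, Eriksen, Achebe, Sato, Marino, Haddad and Horvat (Chief District Judge); then Dimitriou (District Judge).
Tanaka, Eriksen, Achebe, Sato, Marino, Haddad and Horvat all have years on the bench 23 years, so the next rule applies.
Among Tanaka, Eriksen, Achebe, Sato, Marino, Haddad and Horvat, by date of commission (earlier first) (reversed rule for this group): Tanaka (1998-02-08) before Eriksen (1998-12-21) before Achebe (1999-03-24) before Sato (2001-04-28) before Marino (2001-06-28) before Haddad (2003-07-18) before Horvat (2004-10-08).
Order: Obi, Tanaka, Eriksen, Achebe, Sato, Marino, Haddad, Horvat, Dimitriou.

Dimitriou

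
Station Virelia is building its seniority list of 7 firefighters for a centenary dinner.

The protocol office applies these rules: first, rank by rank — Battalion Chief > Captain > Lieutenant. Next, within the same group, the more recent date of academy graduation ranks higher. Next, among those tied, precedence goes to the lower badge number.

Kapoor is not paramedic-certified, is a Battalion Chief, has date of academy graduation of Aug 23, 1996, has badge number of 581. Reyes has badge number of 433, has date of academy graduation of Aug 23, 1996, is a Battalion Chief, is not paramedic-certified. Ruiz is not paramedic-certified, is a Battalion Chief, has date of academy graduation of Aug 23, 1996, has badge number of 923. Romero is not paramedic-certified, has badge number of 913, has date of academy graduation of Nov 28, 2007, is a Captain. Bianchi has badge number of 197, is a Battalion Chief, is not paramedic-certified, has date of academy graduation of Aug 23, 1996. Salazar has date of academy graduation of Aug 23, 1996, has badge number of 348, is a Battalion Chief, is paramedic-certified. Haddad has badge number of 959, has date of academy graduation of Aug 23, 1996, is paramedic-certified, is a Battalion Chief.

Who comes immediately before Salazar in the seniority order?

By rank: Bianchi, Salazar, Reyes, Kapoor, Ruiz and Haddad (Battalion Chief); then Romero (Captain).
Bianchi, Salazar, Reyes, Kapoor, Ruiz and Haddad all have date of academy graduation Aug 23, 1996, so the next rule applies.
Among Bianchi, Salazar, Reyes, Kapoor, Ruiz and Haddad, by badge number (lower first): Bianchi (197) before Salazar (348) before Reyes (433) before Kapoor (581) before Ruiz (923) before Haddad (959).
Order: Bianchi, Salazar, Reyes, Kapoor, Ruiz, Haddad, Romero.

Bianchi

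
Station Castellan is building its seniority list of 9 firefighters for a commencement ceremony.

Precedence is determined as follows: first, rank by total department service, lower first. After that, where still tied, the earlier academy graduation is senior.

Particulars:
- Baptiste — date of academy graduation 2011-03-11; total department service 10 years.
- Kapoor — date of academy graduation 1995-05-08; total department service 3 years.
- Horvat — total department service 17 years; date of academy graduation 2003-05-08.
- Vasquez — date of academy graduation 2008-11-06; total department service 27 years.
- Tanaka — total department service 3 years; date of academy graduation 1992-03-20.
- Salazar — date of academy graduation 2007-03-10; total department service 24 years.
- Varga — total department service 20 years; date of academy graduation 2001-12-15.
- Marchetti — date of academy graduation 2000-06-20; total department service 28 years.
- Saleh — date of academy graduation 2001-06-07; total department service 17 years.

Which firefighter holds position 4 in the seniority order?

Saleh

By total department service (lower first): Tanaka and Kapoor (both 3 years); then Baptiste (10 years); then Saleh and Horvat (both 17 years); then Varga (20 years); then Salazar (24 years); then Vasquez (27 years); then Marchetti (28 years).
Among Tanaka and Kapoor, by date of academy graduation (earlier first): Tanaka (1992-03-20) before Kapoor (1995-05-08).
Among Saleh and Horvat, by date of academy graduation (earlier first): Saleh (2001-06-07) before Horvat (2003-05-08).
Order: Tanaka, Kapoor, Baptiste, Saleh, Horvat, Varga, Salazar, Vasquez, Marchetti.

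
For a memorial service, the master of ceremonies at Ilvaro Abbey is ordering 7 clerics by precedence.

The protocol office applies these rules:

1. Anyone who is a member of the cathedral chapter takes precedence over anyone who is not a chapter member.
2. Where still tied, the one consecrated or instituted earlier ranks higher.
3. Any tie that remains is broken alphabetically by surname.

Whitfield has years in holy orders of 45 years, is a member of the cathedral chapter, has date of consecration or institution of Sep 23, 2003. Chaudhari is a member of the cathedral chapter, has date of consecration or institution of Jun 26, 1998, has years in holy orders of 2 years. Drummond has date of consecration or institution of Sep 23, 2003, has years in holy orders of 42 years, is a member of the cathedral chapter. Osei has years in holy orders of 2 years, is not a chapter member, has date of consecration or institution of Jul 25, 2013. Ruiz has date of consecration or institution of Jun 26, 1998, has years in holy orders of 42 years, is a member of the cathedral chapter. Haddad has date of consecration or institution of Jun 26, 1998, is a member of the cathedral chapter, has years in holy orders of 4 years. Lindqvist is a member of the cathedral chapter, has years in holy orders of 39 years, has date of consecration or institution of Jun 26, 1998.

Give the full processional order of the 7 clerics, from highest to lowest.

By the first rule: Chaudhari, Haddad, Lindqvist, Ruiz, Drummond and Whitfield (each a member of the cathedral chapter); then Osei (not a chapter member).
Among Chaudhari, Haddad, Lindqvist, Ruiz, Drummond and Whitfield, by date of consecration or institution (earlier first): Chaudhari, Haddad, Lindqvist and Ruiz (Jun 26, 1998) before Drummond and Whitfield (Sep 23, 2003).
Among Chaudhari, Haddad, Lindqvist and Ruiz, alphabetically by surname: Chaudhari before Haddad before Lindqvist before Ruiz.
Among Drummond and Whitfield, alphabetically by surname: Drummond before Whitfield.
Full order: Chaudhari, Haddad, Lindqvist, Ruiz, Drummond, Whitfield, Osei.

Chaudhari, Haddad, Lindqvist, Ruiz, Drummond, Whitfield, Osei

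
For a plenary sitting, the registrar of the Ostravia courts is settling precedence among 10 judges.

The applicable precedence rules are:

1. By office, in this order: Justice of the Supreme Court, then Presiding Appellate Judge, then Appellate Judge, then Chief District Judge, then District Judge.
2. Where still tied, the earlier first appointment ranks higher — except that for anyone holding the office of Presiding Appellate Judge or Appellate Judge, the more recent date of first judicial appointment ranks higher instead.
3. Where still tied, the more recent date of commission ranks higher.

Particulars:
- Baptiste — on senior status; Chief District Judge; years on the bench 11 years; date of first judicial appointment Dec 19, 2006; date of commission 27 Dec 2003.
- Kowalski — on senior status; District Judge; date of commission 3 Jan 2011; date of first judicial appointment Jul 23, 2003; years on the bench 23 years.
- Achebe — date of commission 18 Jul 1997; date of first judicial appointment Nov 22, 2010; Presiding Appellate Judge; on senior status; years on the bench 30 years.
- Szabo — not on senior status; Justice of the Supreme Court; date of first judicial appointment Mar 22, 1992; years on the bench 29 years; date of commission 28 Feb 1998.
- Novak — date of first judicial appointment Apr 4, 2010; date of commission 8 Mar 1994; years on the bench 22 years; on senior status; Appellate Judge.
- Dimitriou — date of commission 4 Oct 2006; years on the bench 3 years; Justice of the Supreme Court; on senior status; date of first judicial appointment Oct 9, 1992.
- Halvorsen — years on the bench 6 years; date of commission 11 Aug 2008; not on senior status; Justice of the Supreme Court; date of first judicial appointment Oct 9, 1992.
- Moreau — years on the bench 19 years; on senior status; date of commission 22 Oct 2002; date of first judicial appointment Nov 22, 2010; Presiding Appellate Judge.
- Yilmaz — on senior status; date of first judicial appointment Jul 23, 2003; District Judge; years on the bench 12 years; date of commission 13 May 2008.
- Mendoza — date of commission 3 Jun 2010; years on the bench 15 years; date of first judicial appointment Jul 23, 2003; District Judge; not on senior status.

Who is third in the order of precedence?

Dimitriou

By office: Szabo, Halvorsen and Dimitriou (Justice of the Supreme Court); then Moreau and Achebe (Presiding Appellate Judge); then Novak (Appellate Judge); then Baptiste (Chief District Judge); then Kowalski, Mendoza and Yilmaz (District Judge).
Among Szabo, Halvorsen and Dimitriou, by date of first judicial appointment (earlier first): Szabo (Mar 22, 1992) before Halvorsen and Dimitriou (Oct 9, 1992).
Among Halvorsen and Dimitriou, by date of commission (later first): Halvorsen (11 Aug 2008) before Dimitriou (4 Oct 2006).
Moreau and Achebe both have date of first judicial appointment Nov 22, 2010, so the next rule applies.
Among Moreau and Achebe, by date of commission (later first): Moreau (22 Oct 2002) before Achebe (18 Jul 1997).
Kowalski, Mendoza and Yilmaz all have date of first judicial appointment Jul 23, 2003, so the next rule applies.
Among Kowalski, Mendoza and Yilmaz, by date of commission (later first): Kowalski (3 Jan 2011) before Mendoza (3 Jun 2010) before Yilmaz (13 May 2008).
Order: Szabo, Halvorsen, Dimitriou, Moreau, Achebe, Novak, Baptiste, Kowalski, Mendoza, Yilmaz.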